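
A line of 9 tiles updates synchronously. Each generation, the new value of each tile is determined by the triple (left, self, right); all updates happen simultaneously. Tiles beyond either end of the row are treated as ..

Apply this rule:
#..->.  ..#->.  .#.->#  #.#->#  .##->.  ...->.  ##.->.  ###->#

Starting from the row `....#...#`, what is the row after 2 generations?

....#...#

generation 1: ....#...#  (fixed point — unchanged through generation 2)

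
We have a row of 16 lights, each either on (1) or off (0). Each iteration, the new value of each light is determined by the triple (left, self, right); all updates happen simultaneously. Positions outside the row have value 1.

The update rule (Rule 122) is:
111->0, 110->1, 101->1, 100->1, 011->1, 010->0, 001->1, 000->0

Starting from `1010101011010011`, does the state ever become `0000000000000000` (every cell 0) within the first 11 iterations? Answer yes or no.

no

1101010111101110
0110101100111011
1111011111101110
0001110000111011
1011011001101110
1111111111111011
0000000000001110
1000000000011011
1100000000111110
0110000001100011
1111000011110110
iteration 11 is 1111000011110110, still not uniform 0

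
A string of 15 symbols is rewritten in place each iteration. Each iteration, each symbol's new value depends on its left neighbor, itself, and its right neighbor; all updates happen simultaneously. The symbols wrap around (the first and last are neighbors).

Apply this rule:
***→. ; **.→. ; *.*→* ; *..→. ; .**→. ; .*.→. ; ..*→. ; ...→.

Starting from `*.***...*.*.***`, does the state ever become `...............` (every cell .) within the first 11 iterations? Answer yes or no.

yes

.*.......*.*...
..........*....
...............
all cells are . at iteration 3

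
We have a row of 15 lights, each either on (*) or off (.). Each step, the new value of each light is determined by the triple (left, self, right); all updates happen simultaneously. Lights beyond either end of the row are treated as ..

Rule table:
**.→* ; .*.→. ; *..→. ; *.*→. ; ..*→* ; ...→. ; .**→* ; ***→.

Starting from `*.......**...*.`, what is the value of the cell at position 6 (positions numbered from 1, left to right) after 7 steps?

.

.......***..*..
......**.*.*...
.....***.......
....**.*.......
...***.........
..**.*.........
.***...........
position 6 holds .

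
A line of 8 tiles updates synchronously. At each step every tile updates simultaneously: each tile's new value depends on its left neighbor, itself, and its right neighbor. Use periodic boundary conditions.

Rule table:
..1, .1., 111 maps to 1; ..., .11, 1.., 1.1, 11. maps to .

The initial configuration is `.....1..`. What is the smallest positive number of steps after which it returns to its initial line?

step 1: ....11..
step 2: ...1....
step 3: ..11....
step 4: .1......
step 5: 11......
step 6: .......1
step 7: ......11
step 8: .....1..

8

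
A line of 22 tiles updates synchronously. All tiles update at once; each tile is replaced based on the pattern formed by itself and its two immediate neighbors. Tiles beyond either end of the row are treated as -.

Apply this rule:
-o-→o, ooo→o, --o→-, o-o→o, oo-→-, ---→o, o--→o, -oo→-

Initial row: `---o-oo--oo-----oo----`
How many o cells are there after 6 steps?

step 1: oo-oo--o---oooo---oooo
step 2: --o--o-ooo--oo-oo--oo-
step 3: o-oo-oo-o-o---o--o---o
step 4: oo--o--oooooo-oo-ooo-o
step 5: --o-oo--oooo-o--o-o-oo
step 6: o-oo--o--oo-ooo-oooo--
count of o: 13

13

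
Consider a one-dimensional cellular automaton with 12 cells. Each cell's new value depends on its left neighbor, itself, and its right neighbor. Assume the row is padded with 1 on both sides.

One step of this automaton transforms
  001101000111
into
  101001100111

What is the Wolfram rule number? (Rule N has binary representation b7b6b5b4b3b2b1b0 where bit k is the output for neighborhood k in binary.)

156

position 10: 111 → 1  (bit 7 = 1)
position 3: 110 → 0  (bit 6 = 0)
position 4: 101 → 0  (bit 5 = 0)
position 0: 100 → 1  (bit 4 = 1)
position 2: 011 → 1  (bit 3 = 1)
position 5: 010 → 1  (bit 2 = 1)
position 1: 001 → 0  (bit 1 = 0)
position 7: 000 → 0  (bit 0 = 0)
bits b7..b0 = 10011100 = 156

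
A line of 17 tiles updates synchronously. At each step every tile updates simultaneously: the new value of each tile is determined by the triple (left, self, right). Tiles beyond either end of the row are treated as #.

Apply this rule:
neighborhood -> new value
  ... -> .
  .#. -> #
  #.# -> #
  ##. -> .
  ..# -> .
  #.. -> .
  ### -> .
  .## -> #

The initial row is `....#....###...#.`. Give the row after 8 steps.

step 1: ....#....#.....##
step 2: ....#....#.....#.
step 3: ....#....#.....##  (repeats step 1; period 2)
step 8: ....#....#.....#.

....#....#.....#.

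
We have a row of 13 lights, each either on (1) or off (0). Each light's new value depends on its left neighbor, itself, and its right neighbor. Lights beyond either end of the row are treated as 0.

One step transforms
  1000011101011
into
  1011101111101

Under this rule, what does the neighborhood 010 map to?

At position 0 the neighborhood is 010; the next row has 1 there.

1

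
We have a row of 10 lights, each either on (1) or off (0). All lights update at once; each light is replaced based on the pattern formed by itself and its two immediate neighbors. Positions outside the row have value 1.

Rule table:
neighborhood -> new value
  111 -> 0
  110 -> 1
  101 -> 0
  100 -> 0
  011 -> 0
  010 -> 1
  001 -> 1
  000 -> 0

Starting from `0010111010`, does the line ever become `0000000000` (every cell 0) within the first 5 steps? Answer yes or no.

0110001010
0010011010
0110101010
0010101010
0110101010
step 5 is 0110101010, still not uniform 0

no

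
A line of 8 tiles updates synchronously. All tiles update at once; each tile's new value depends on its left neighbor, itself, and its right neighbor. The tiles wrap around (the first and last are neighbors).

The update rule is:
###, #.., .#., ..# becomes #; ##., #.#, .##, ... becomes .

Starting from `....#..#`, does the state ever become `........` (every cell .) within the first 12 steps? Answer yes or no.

#..#####
.##.####
.....##.
....#..#  (repeats step 0; period 4)
step 12: ....#..#
step 12 is ....#..#, still not uniform .

no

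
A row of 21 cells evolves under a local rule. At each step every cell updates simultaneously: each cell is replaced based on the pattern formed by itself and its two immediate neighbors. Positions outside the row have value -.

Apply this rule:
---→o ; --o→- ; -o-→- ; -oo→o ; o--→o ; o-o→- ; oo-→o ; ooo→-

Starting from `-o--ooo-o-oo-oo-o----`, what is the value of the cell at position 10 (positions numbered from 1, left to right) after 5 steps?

--o-o-o---oo-oo--oooo
o------oo-oo-ooo-o--o
-ooooo-oo-oo-o-o--o--
-o---o-oo-oo----o--oo
--oo---oo-ooooo--o-oo
position 10 holds -

-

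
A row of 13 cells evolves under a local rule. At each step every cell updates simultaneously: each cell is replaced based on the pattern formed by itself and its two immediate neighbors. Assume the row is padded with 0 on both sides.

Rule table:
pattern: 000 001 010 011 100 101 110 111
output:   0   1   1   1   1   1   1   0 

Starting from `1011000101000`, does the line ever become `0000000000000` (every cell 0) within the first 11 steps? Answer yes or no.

1111101111100
1000111000110
1101101101111
1111111111001
1000000001111
1100000011001
1110000111111
1011001100001
1111111110011
1000000011111
1100000110001
step 11 is 1100000110001, still not uniform 0

no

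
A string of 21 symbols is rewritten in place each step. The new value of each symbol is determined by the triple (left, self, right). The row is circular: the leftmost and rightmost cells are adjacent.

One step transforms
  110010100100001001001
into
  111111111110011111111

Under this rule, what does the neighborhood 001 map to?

At position 3 the neighborhood is 001; the next row has 1 there.

1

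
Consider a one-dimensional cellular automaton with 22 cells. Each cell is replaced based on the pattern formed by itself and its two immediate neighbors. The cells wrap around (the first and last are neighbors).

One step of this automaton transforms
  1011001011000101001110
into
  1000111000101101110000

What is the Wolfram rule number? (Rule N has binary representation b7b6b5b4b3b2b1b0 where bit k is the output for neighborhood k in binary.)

22

position 19: 111 → 0  (bit 7 = 0)
position 3: 110 → 0  (bit 6 = 0)
position 1: 101 → 0  (bit 5 = 0)
position 4: 100 → 1  (bit 4 = 1)
position 2: 011 → 0  (bit 3 = 0)
position 0: 010 → 1  (bit 2 = 1)
position 5: 001 → 1  (bit 1 = 1)
position 11: 000 → 0  (bit 0 = 0)
bits b7..b0 = 00010110 = 22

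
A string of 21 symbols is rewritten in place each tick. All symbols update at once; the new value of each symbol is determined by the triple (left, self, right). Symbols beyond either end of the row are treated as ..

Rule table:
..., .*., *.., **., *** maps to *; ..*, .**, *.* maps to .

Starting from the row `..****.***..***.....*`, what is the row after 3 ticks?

.**..***..***..****.*

tick 1: *..***..***..******.*
tick 2: **..***..***..*****.*
tick 3: .**..***..***..****.*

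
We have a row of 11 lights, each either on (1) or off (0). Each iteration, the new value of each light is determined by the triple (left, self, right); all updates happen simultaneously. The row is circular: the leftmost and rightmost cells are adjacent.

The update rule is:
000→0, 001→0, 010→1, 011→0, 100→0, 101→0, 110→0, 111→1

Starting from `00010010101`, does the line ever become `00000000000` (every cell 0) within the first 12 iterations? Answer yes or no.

00010010101  (fixed point — unchanged through iteration 12)
iteration 12 is 00010010101, still not uniform 0

no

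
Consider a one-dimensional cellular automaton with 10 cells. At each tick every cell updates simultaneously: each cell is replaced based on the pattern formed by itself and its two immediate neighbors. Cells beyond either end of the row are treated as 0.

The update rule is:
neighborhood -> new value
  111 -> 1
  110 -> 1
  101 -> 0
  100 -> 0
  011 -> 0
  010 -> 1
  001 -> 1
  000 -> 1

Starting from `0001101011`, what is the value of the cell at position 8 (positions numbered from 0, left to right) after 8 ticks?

1

1110101001
0110101011
1010101001
1010101011
1010101001  (repeats tick 3; period 2)
tick 8: 1010101011
position 8 holds 1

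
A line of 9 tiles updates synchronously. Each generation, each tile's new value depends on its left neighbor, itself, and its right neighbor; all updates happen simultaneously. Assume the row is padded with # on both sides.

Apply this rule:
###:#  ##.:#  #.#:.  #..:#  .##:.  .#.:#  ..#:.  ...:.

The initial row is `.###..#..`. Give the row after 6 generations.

generation 1: ..###.##.
generation 2: #..##..#.
generation 3: ##..##.#.
generation 4: ###..#.#.
generation 5: ####.#.#.
generation 6: ####.#.#.

####.#.#.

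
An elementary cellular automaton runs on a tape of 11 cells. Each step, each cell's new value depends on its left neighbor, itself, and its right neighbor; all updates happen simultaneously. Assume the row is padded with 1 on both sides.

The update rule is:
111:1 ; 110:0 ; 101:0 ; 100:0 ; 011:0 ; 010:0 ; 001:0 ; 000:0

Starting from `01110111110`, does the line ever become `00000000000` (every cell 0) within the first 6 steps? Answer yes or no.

yes

00100011100
00000001000
00000000000
all cells are 0 at step 3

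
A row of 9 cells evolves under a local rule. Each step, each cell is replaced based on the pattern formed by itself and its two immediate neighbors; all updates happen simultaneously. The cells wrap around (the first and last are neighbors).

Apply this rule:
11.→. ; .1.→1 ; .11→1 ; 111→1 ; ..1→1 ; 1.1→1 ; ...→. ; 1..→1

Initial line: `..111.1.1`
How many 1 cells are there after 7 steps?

8

step 1: 1111.1111
step 2: 111.11111
step 3: 11.111111
step 4: 1.1111111
step 5: .11111111
step 6: 11111111.
step 7: 1111111.1
count of 1: 8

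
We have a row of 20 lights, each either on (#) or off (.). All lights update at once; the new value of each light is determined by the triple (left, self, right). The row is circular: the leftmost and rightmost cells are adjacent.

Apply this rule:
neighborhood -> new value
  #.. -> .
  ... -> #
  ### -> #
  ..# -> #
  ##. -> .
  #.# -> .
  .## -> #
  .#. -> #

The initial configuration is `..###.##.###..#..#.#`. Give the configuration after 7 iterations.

.###..#..##..##.##.#
.##..##.##..##..#..#
.#..##..#..##..##.##
.#.##..##.##..##..#.
##.#..##..#..##..##.
#..#.##..##.##..##..
#.##.#..##..#..##..#

#.##.#..##..#..##..#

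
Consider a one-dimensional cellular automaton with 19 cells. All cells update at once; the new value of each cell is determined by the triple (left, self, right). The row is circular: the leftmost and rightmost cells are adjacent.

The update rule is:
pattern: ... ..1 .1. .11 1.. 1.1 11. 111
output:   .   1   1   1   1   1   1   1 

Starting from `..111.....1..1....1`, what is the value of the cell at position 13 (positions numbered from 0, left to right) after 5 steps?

step 1: 111111...111111..11
step 2: 1111111.11111111111
step 3: 1111111111111111111
step 4: 1111111111111111111  (fixed point — unchanged through step 5)
position 13 holds 1

1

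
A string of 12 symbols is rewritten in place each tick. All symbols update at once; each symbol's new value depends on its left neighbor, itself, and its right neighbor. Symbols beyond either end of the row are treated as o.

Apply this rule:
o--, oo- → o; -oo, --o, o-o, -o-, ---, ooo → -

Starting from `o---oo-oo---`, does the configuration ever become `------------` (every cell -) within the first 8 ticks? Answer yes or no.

oo---o--oo--
-oo---o--oo-
--oo---o--o-
o--oo---o---
oo--oo---o--
-oo--oo---o-
--oo--oo----
o--oo--oo---
tick 8 is o--oo--oo---, still not uniform -

no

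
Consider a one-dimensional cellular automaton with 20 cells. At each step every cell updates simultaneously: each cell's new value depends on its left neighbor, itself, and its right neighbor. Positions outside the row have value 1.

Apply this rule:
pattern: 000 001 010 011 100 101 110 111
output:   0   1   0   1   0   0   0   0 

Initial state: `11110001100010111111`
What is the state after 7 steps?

01000100100000110011

00000011000100100000
00000110001001000001
00001100010010000011
00011000100100000110
00110001001000001100
01100010010000011001
01000100100000110011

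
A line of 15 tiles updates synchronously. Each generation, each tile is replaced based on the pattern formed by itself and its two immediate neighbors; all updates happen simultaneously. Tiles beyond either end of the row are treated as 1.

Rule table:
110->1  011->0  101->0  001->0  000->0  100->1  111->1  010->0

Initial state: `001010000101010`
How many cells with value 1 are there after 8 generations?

generation 1: 100001000000000
generation 2: 110000100000000
generation 3: 111000010000000
generation 4: 111100001000000
generation 5: 111110000100000
generation 6: 111111000010000
generation 7: 111111100001000
generation 8: 111111110000100
count of 1: 9

9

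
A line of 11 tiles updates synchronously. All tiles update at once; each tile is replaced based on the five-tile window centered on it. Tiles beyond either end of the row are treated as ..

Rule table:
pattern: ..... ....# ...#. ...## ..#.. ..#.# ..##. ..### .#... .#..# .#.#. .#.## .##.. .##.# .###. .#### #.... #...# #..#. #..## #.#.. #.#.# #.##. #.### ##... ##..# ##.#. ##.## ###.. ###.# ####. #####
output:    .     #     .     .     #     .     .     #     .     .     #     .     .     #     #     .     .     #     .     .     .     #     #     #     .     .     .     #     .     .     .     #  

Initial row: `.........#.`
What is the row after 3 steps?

...#.#..#..

.......#.#.
.....#..#..
...#.#..#..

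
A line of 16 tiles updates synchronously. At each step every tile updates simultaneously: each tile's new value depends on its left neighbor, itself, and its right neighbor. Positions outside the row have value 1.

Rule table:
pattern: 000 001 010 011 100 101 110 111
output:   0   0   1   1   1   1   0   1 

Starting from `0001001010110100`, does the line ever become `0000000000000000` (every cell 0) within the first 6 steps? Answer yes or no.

1001101111101110
0101011111011101
1111111110111011
1111111101110111
1111111011101111
1111110111011111
step 6 is 1111110111011111, still not uniform 0

no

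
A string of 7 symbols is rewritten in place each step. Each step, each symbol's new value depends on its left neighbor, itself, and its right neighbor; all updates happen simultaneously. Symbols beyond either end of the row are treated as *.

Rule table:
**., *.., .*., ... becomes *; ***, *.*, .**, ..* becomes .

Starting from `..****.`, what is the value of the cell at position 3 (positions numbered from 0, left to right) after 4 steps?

*

step 1: *....*.
step 2: ****.*.
step 3: ...*.*.
step 4: **.*.*.
position 3 holds *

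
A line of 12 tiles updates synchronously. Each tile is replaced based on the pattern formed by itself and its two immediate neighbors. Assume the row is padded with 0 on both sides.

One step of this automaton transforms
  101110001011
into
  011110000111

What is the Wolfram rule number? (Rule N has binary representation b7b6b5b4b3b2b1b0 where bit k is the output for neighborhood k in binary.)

232

position 3: 111 → 1  (bit 7 = 1)
position 4: 110 → 1  (bit 6 = 1)
position 1: 101 → 1  (bit 5 = 1)
position 5: 100 → 0  (bit 4 = 0)
position 2: 011 → 1  (bit 3 = 1)
position 0: 010 → 0  (bit 2 = 0)
position 7: 001 → 0  (bit 1 = 0)
position 6: 000 → 0  (bit 0 = 0)
bits b7..b0 = 11101000 = 232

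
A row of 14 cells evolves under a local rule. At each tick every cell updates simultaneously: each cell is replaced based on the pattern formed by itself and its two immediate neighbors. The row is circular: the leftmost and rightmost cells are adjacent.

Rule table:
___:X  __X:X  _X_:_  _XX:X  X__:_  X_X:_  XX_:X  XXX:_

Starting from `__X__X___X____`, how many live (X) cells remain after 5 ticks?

tick 1: XX__X__XX__XXX
tick 2: _X_X__XXX_XX__
tick 3: X____XX_X_XX_X
tick 4: X_XXXXX___XX_X
tick 5: X_X___X_XXXX_X
count of X: 8

8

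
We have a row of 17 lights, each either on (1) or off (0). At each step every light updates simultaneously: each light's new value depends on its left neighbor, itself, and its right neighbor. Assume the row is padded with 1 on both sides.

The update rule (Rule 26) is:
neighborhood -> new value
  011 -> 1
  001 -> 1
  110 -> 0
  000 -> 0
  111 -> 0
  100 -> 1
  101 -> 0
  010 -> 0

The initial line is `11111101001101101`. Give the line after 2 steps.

00000000111001001
10000001100110111

10000001100110111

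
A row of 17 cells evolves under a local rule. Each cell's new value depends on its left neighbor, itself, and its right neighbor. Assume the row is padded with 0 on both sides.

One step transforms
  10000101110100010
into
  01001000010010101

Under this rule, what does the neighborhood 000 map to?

At position 2 the neighborhood is 000; the next row has 0 there.

0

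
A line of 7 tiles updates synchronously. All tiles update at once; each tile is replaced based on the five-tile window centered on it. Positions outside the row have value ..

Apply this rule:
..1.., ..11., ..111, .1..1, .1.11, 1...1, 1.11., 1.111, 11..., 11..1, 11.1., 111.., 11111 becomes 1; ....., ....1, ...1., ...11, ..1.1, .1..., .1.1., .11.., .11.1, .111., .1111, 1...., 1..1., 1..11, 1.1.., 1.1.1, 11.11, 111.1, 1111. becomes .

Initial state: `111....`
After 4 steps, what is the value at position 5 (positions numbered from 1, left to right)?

1.11...
.11.1..
.1.1...
.......
position 5 holds .

.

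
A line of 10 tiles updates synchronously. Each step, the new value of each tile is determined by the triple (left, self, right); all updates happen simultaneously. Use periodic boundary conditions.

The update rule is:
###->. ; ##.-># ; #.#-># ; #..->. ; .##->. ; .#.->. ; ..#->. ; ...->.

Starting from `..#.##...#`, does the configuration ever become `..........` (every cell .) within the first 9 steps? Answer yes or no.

yes

...#.#....
....#.....
..........
all cells are . at step 3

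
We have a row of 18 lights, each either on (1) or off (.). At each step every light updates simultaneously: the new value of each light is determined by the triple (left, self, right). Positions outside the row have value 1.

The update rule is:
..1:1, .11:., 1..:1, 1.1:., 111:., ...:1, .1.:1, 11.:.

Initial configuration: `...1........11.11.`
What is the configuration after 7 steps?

step 1: 111111111111......
step 2: ............111111
step 3: 111111111111......  (repeats step 1; period 2)
step 7: 111111111111......

111111111111......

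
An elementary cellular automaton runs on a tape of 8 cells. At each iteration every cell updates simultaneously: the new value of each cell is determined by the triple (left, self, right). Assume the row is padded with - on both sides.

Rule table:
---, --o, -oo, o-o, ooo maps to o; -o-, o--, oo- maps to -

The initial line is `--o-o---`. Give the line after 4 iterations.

o--oo--o

oo-o--oo
o-o--oo-
-o--oo--
o--oo--o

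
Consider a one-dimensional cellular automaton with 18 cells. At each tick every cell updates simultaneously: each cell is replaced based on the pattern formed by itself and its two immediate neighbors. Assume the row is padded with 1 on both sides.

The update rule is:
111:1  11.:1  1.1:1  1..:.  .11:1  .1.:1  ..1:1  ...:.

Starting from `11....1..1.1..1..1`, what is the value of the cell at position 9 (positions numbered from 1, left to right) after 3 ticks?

1

11...11.1111.11.11
11..11111111111111
11.111111111111111
position 9 holds 1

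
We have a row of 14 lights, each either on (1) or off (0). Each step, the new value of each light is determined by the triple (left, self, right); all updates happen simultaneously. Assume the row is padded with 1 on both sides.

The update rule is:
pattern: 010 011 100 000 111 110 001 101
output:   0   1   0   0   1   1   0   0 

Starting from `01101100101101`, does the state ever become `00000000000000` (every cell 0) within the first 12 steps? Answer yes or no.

step 1: 01101100001101
step 2: 01101100001101  (fixed point — unchanged through step 12)
step 12 is 01101100001101, still not uniform 0

no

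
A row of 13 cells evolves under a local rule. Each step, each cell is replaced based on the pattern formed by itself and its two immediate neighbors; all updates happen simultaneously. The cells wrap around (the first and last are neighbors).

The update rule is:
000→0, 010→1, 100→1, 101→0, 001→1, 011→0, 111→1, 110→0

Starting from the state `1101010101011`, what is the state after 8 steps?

0010000000100

1001010101001
0111010101110
1010010100101
0011110111100
0101100011010
1100010100011
1010110110101
0010000000100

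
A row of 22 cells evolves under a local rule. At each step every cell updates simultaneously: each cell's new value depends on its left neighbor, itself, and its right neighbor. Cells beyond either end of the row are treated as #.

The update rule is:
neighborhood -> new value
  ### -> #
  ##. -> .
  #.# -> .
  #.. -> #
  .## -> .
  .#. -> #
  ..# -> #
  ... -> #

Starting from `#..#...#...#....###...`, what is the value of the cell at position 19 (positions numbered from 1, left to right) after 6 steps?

.

.###############.#.###
..#############..#..##
##.###########.#####.#
#...#########...###...
.###.#######.###.#.###
..#...#####...#..#..##
position 19 holds .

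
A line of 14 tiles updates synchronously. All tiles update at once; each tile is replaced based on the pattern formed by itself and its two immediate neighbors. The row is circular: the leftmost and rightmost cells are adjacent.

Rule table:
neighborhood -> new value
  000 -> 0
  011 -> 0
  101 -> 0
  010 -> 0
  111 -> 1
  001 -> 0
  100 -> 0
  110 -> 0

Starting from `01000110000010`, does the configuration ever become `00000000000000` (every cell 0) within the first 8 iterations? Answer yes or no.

00000000000000
all cells are 0 at iteration 1

yes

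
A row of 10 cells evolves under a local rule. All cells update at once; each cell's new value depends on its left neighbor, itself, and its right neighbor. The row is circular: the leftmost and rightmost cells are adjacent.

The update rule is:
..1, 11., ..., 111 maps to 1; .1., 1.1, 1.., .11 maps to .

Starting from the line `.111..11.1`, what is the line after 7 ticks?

11.1.1....

..11.1.1..
11.1.....1
11...1111.
.1.11.111.
1...1..11.
..11..1.1.
11.1.1....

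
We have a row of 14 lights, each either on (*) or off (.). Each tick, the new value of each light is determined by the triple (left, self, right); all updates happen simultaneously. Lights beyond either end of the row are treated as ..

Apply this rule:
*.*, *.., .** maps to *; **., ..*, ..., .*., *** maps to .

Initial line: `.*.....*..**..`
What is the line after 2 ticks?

..*.....*.*.*.
...*.....*.*.*

...*.....*.*.*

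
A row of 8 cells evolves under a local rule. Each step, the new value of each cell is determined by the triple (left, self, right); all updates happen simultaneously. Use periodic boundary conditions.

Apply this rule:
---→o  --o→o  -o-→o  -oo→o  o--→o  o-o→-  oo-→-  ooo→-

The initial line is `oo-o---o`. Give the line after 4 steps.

-oooo---

---ooooo
oooo----
o---oooo
-oooo---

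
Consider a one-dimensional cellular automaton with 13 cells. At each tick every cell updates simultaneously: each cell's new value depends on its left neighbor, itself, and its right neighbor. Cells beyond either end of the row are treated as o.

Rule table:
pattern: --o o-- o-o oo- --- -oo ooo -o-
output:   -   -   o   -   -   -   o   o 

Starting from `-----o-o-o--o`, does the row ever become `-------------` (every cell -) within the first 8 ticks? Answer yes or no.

tick 1: -----ooooo---
tick 2: ------ooo----
tick 3: -------o-----
tick 4: -------o-----  (fixed point — unchanged through tick 8)
tick 8 is -------o-----, still not uniform -

no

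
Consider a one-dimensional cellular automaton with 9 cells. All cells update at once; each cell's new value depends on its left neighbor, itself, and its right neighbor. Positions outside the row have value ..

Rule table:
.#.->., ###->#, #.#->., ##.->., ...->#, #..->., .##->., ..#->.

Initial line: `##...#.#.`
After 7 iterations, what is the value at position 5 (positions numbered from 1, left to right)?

.

...#.....
##...####
...#..##.
##.......
...######
##..####.
.....##..
position 5 holds .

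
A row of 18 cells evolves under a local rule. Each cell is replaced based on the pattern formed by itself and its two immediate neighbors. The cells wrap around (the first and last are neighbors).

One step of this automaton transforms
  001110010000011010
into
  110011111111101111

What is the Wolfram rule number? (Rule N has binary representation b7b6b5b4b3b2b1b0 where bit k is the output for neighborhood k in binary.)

position 3: 111 → 0  (bit 7 = 0)
position 4: 110 → 1  (bit 6 = 1)
position 15: 101 → 1  (bit 5 = 1)
position 5: 100 → 1  (bit 4 = 1)
position 2: 011 → 0  (bit 3 = 0)
position 7: 010 → 1  (bit 2 = 1)
position 1: 001 → 1  (bit 1 = 1)
position 0: 000 → 1  (bit 0 = 1)
bits b7..b0 = 01110111 = 119

119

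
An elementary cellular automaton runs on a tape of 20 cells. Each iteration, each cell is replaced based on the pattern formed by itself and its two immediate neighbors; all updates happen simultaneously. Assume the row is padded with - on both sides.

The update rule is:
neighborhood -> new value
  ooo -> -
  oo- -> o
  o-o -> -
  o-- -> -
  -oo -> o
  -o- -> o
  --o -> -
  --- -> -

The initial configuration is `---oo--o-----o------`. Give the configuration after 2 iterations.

---oo--o-----o------

iteration 1: ---oo--o-----o------  (fixed point — unchanged through iteration 2)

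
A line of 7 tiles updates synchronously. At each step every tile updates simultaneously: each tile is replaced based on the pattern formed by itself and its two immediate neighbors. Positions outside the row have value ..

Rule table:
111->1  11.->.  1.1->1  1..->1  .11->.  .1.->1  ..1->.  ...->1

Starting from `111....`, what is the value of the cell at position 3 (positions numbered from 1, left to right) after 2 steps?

.1.1111
.11.11.
position 3 holds 1

1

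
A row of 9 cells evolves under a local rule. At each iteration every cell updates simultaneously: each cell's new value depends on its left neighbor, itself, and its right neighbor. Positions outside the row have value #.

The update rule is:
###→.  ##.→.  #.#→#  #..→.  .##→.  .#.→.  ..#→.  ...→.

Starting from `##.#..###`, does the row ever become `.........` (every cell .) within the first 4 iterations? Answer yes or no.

yes

iteration 1: ..#......
iteration 2: .........
all cells are . at iteration 2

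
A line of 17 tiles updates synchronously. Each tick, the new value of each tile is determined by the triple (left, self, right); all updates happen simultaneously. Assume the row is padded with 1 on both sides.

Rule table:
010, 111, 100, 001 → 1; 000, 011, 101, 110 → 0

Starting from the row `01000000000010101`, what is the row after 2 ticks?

00010000001000111

01100000000110100
00010000001000111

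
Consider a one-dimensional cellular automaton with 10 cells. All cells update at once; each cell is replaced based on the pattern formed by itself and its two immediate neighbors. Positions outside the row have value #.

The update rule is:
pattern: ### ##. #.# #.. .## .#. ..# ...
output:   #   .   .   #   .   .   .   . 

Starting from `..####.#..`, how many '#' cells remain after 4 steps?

3

#..##...#.
.#...#....
..#...#...
#..#...#..
count of #: 3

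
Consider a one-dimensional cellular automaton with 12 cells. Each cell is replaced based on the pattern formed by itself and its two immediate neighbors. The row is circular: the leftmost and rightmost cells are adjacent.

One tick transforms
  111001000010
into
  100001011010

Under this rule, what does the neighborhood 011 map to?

1

At position 0 the neighborhood is 011; the next row has 1 there.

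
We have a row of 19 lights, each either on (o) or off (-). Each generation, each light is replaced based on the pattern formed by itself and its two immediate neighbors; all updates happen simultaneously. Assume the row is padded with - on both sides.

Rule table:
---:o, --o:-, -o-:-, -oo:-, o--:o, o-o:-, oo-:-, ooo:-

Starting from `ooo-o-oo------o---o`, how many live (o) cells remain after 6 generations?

10

--------ooooo--oo--
ooooooo------o---oo
-------ooooo--oo---
oooooo------o---ooo
------ooooo--oo----
ooooo------o---oooo
count of o: 10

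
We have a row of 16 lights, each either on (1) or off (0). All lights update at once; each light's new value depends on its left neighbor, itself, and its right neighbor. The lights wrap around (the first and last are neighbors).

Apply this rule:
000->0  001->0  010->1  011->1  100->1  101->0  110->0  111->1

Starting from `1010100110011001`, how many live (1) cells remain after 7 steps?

step 1: 0010110101010101
step 2: 1010100101010101
step 3: 0010110101010101  (repeats step 1; period 2)
step 7: 0010110101010101
count of 1: 8

8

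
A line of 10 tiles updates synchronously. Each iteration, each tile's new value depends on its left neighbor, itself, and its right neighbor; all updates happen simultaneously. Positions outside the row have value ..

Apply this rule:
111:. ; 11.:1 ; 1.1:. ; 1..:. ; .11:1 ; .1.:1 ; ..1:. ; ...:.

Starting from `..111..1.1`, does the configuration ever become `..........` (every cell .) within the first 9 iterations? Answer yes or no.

iteration 1: ..1.1..1.1
iteration 2: ..1.1..1.1  (fixed point — unchanged through iteration 9)
iteration 9 is ..1.1..1.1, still not uniform .

no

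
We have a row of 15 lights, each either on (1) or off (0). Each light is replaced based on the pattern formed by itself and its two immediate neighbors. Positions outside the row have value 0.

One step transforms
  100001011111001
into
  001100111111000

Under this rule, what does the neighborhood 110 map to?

At position 11 the neighborhood is 110; the next row has 1 there.

1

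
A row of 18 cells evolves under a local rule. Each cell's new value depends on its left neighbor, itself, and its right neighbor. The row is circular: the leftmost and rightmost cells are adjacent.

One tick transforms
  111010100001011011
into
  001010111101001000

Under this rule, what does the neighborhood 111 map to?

0

At position 0 the neighborhood is 111; the next row has 0 there.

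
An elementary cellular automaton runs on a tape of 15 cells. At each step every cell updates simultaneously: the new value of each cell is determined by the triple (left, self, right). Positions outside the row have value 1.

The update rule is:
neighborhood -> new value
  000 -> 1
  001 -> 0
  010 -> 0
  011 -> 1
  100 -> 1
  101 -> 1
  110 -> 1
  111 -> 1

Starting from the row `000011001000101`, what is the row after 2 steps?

111111110111011

step 1: 111011100110011
step 2: 111111110111011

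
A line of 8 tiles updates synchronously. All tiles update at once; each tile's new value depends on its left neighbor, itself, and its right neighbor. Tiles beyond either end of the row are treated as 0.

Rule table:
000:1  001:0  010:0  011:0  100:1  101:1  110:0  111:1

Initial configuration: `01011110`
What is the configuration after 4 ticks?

tick 1: 00101101
tick 2: 10010010
tick 3: 01001001
tick 4: 00100100

00100100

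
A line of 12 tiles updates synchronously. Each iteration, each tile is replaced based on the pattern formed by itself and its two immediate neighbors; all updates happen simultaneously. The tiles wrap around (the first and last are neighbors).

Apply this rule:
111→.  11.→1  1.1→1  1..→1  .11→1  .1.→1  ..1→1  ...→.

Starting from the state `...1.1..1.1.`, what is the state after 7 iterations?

..1111111111
111........1
..11......11
11111....111
....11..11..
...11111111.
..11......11

..11......11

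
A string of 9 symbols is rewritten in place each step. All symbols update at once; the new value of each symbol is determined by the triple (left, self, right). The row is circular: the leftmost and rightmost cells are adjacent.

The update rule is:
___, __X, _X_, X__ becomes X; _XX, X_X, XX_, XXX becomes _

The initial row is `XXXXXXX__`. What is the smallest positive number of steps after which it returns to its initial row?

step 1: _______XX
step 2: XXXXXXX__

2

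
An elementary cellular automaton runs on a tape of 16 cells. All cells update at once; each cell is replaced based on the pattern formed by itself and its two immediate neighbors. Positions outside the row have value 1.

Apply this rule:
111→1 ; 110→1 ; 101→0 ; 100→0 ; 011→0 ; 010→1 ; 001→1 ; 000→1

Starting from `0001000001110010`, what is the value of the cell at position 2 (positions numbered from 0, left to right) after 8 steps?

0111011110110110
0011001110010010
0101010110110110
0101010010010010
0101010110110110  (repeats step 3; period 2)
step 8: 0101010010010010
position 2 holds 0

0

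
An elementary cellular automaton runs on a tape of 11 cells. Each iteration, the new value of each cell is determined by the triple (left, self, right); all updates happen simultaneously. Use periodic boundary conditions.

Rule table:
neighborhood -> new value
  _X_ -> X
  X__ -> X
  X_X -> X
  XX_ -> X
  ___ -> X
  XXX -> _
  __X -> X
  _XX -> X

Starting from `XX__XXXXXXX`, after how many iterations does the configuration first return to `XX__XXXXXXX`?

2

_XXXX______
XX__XXXXXXX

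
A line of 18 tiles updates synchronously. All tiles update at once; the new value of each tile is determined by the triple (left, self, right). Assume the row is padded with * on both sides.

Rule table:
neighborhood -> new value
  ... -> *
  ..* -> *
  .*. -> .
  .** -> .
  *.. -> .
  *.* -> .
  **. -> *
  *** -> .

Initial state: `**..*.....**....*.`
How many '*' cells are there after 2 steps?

4

.*.*..****.*.***..
.....*...*.....*.*
count of *: 4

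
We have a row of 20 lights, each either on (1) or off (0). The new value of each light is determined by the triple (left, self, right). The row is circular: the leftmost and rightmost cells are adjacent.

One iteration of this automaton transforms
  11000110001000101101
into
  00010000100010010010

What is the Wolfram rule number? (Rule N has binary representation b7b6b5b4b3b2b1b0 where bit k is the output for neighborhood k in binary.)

position 0: 111 → 0  (bit 7 = 0)
position 1: 110 → 0  (bit 6 = 0)
position 15: 101 → 1  (bit 5 = 1)
position 2: 100 → 0  (bit 4 = 0)
position 5: 011 → 0  (bit 3 = 0)
position 10: 010 → 0  (bit 2 = 0)
position 4: 001 → 0  (bit 1 = 0)
position 3: 000 → 1  (bit 0 = 1)
bits b7..b0 = 00100001 = 33

33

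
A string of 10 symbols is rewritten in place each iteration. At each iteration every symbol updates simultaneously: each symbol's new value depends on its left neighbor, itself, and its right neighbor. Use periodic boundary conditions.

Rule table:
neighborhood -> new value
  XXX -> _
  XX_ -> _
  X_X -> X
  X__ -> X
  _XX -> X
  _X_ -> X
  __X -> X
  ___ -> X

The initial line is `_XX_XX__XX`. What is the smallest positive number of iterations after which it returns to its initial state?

XX_XX_XXX_
X_XX_XX__X
_XX_XX_XXX
XX_XX_XX__
X_XX_XX_XX
_XX_XX_XX_
XX_XX_XX_X
__XX_XX_XX
XXX_XX_XX_
X__XX_XX_X
_XXX_XX_XX
XX__XX_XX_
X_XXX_XX_X
_XX__XX_XX
XX_XXX_XX_
X_XX__XX_X
_XX_XXX_XX
XX_XX__XX_
X_XX_XXX_X
_XX_XX__XX

20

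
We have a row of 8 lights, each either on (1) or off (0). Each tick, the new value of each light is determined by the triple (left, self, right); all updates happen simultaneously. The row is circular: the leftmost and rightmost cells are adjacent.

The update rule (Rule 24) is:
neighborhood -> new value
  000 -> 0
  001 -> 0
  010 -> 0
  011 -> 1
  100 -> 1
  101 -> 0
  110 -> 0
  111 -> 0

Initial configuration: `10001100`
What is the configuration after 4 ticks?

01001010
00100001
10010000
01001000

01001000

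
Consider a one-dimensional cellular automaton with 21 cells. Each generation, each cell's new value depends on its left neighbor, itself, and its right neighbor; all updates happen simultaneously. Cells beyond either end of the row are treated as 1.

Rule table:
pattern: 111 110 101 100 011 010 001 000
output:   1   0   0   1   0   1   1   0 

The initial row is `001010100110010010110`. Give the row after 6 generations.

001000110000110101011

generation 1: 111010111001111110000
generation 2: 110010010110111101001
generation 3: 101111110000011001110
generation 4: 000111101000100110100
generation 5: 101011001101111000111
generation 6: 001000110000110101011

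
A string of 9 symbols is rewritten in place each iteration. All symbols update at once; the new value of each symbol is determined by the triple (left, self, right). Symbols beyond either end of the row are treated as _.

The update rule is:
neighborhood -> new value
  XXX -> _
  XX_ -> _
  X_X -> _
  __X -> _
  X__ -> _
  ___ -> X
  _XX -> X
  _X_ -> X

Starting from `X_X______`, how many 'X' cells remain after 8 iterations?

5

iteration 1: X_X_XXXXX
iteration 2: X_X_X____
iteration 3: X_X_X_XXX
iteration 4: X_X_X_X__
iteration 5: X_X_X_X_X
iteration 6: X_X_X_X_X  (fixed point — unchanged through iteration 8)
count of X: 5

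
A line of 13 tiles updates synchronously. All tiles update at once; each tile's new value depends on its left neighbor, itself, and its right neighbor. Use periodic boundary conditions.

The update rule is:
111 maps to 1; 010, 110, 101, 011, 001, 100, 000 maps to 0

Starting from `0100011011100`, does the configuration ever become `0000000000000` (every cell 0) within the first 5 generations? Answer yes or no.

yes

0000000001000
0000000000000
all cells are 0 at generation 2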